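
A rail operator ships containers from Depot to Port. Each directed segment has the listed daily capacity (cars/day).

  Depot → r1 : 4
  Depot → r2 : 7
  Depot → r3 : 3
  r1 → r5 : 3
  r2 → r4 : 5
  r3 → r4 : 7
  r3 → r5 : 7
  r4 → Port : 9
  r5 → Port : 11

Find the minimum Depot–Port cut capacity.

Augment Depot→r1→r5→Port: bottleneck 3, flow now 3.
Augment Depot→r2→r4→Port: bottleneck 5, flow now 8.
Augment Depot→r3→r4→Port: bottleneck 3, flow now 11.
No augmenting path remains; maximum flow = 11.
By max-flow min-cut, the minimum cut capacity equals the max flow.
In the residual graph, reachable from Depot: {Depot, r1, r2}.
Min-cut edges: Depot→r3 (3), r1→r5 (3), r2→r4 (5); capacity 3 + 3 + 5 = 11.

11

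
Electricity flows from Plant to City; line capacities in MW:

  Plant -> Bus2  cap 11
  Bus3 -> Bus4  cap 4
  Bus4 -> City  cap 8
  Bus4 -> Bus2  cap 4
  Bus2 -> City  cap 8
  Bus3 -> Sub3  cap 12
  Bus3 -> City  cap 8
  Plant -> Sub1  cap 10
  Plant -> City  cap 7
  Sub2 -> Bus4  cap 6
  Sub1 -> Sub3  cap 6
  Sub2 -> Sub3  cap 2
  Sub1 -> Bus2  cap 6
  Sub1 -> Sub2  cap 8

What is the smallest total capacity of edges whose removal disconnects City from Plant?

Augment Plant→City: bottleneck 7, flow now 7.
Augment Plant→Bus2→City: bottleneck 8, flow now 15.
Augment Plant→Sub1→Sub2→Bus4→City: bottleneck 6, flow now 21.
No augmenting path remains; maximum flow = 21.
By max-flow min-cut, the minimum cut capacity equals the max flow.
In the residual graph, reachable from Plant: {Plant, Sub1, Sub2, Sub3, Bus2}.
Min-cut edges: Plant→City (7), Sub2→Bus4 (6), Bus2→City (8); capacity 7 + 6 + 8 = 21.

21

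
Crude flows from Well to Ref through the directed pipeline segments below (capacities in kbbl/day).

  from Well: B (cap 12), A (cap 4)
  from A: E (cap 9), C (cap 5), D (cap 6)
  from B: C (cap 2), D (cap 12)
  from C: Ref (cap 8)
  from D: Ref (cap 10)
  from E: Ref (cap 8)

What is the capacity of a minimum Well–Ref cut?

16

Augment Well→A→C→Ref: bottleneck 4, flow now 4.
Augment Well→B→C→Ref: bottleneck 2, flow now 6.
Augment Well→B→D→Ref: bottleneck 10, flow now 16.
No augmenting path remains; maximum flow = 16.
By max-flow min-cut, the minimum cut capacity equals the max flow.
In the residual graph, reachable from Well: {Well}.
Min-cut edges: Well→A (4), Well→B (12); capacity 4 + 12 = 16.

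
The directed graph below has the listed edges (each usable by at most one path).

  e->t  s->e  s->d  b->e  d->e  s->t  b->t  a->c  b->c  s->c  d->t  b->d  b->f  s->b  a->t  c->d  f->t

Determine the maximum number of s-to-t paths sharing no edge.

4

Assign every edge capacity 1; by Menger, the answer equals the max flow.
Path s→t (+1); total 1.
Path s→b→t (+1); total 2.
Path s→d→t (+1); total 3.
Path s→e→t (+1); total 4.
No residual s→t path; max flow = 4.
Certifying cut of size 4: {d→t, e→t, s→b, s→t}.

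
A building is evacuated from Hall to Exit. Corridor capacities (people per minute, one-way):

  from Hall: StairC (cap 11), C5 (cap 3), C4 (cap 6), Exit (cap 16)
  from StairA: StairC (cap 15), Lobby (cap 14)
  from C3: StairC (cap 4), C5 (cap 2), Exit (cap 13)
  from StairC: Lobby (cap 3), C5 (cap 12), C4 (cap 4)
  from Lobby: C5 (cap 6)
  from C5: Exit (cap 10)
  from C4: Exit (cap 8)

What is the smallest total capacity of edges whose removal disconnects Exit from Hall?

Augment Hall→Exit: bottleneck 16, flow now 16.
Augment Hall→C5→Exit: bottleneck 3, flow now 19.
Augment Hall→C4→Exit: bottleneck 6, flow now 25.
Augment Hall→StairC→C5→Exit: bottleneck 7, flow now 32.
Augment Hall→StairC→C4→Exit: bottleneck 2, flow now 34.
No augmenting path remains; maximum flow = 34.
By max-flow min-cut, the minimum cut capacity equals the max flow.
In the residual graph, reachable from Hall: {Hall, StairC, Lobby, C5, C4}.
Min-cut edges: Hall→Exit (16), C5→Exit (10), C4→Exit (8); capacity 16 + 10 + 8 = 34.

34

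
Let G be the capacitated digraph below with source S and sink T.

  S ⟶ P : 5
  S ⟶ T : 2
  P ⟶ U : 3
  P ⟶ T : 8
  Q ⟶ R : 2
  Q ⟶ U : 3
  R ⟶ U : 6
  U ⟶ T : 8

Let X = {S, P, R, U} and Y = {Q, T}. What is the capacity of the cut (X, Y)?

Edges leaving {S, P, R, U}: S→T (2), P→T (8), U→T (8).
Cut capacity = 2 + 8 + 8 = 18.

18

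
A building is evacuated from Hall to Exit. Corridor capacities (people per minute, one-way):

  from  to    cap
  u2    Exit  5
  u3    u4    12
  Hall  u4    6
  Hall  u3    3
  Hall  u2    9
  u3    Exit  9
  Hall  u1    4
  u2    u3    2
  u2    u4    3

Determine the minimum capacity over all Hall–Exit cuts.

10

Augment Hall→u2→Exit: bottleneck 5, flow now 5.
Augment Hall→u3→Exit: bottleneck 3, flow now 8.
Augment Hall→u2→u3→Exit: bottleneck 2, flow now 10.
No augmenting path remains; maximum flow = 10.
By max-flow min-cut, the minimum cut capacity equals the max flow.
In the residual graph, reachable from Hall: {Hall, u1, u2, u4}.
Min-cut edges: Hall→u3 (3), u2→u3 (2), u2→Exit (5); capacity 3 + 2 + 5 = 10.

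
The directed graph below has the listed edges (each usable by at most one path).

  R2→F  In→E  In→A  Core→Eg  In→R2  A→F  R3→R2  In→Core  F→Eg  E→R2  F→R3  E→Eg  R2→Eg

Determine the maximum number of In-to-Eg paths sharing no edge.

4

Assign every edge capacity 1; by Menger, the answer equals the max flow.
Path In→Core→Eg (+1); total 1.
Path In→E→Eg (+1); total 2.
Path In→R2→Eg (+1); total 3.
Path In→A→F→Eg (+1); total 4.
No residual In→Eg path; max flow = 4.
Certifying cut of size 4: {In→A, In→Core, In→E, In→R2}.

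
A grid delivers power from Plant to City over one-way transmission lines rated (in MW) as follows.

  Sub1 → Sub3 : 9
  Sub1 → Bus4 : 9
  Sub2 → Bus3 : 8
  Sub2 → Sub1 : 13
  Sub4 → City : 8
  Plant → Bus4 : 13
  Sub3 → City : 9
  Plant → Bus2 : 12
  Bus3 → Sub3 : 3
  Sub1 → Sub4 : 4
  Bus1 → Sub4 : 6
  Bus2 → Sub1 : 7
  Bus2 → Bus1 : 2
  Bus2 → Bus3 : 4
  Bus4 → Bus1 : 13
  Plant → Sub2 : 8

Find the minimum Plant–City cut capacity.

17

Augment Plant→Bus2→Sub1→Sub4→City: bottleneck 4, flow now 4.
Augment Plant→Bus2→Sub1→Sub3→City: bottleneck 3, flow now 7.
Augment Plant→Bus2→Bus1→Sub4→City: bottleneck 2, flow now 9.
Augment Plant→Bus2→Bus3→Sub3→City: bottleneck 3, flow now 12.
Augment Plant→Sub2→Sub1→Sub3→City: bottleneck 3, flow now 15.
Augment Plant→Bus4→Bus1→Sub4→City: bottleneck 2, flow now 17.
No augmenting path remains; maximum flow = 17.
By max-flow min-cut, the minimum cut capacity equals the max flow.
In the residual graph, reachable from Plant: {Plant, Bus2, Sub2, Bus4, Sub1, Bus1, Bus3, Sub4, Sub3}.
Min-cut edges: Sub4→City (8), Sub3→City (9); capacity 8 + 9 = 17.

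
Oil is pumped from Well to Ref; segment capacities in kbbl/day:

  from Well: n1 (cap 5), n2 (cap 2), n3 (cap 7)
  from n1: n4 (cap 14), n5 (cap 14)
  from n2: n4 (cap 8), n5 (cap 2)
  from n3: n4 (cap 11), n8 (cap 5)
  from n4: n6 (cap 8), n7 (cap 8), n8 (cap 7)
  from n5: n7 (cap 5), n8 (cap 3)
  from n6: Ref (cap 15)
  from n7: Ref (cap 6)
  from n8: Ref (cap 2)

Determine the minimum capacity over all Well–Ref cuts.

14

Augment Well→n3→n8→Ref: bottleneck 2, flow now 2.
Augment Well→n1→n4→n6→Ref: bottleneck 5, flow now 7.
Augment Well→n2→n4→n6→Ref: bottleneck 2, flow now 9.
Augment Well→n3→n4→n6→Ref: bottleneck 1, flow now 10.
Augment Well→n3→n4→n7→Ref: bottleneck 4, flow now 14.
No augmenting path remains; maximum flow = 14.
By max-flow min-cut, the minimum cut capacity equals the max flow.
In the residual graph, reachable from Well: {Well}.
Min-cut edges: Well→n1 (5), Well→n2 (2), Well→n3 (7); capacity 5 + 2 + 7 = 14.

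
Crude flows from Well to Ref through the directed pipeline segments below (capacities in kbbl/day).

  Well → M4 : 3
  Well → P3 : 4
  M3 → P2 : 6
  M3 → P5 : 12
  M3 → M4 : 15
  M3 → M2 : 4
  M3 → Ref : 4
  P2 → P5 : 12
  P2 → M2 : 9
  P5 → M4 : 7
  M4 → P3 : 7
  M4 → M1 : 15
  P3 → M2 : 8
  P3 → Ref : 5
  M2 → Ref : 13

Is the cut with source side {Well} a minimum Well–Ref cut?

Yes — it is a minimum cut (capacity 7).

Given cut capacity: 3 + 4 = 7.
Augment Well→P3→Ref: bottleneck 4, flow now 4.
Augment Well→M4→P3→Ref: bottleneck 1, flow now 5.
Augment Well→M4→P3→M2→Ref: bottleneck 2, flow now 7.
No augmenting path remains; maximum flow = 7.
Cut capacity 7 equals the max flow, so it is a minimum cut.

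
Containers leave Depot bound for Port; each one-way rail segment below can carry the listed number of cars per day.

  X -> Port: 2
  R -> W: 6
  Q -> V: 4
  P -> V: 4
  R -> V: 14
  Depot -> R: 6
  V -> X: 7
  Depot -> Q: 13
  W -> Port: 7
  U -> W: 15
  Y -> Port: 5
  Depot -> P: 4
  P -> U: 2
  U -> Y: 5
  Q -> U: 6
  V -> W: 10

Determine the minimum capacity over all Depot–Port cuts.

Augment Depot→R→W→Port: bottleneck 6, flow now 6.
Augment Depot→P→U→W→Port: bottleneck 1, flow now 7.
Augment Depot→P→U→Y→Port: bottleneck 1, flow now 8.
Augment Depot→P→V→X→Port: bottleneck 2, flow now 10.
Augment Depot→Q→U→Y→Port: bottleneck 4, flow now 14.
No augmenting path remains; maximum flow = 14.
By max-flow min-cut, the minimum cut capacity equals the max flow.
In the residual graph, reachable from Depot: {Depot, P, Q, R, U, V, W, X}.
Min-cut edges: U→Y (5), W→Port (7), X→Port (2); capacity 5 + 7 + 2 = 14.

14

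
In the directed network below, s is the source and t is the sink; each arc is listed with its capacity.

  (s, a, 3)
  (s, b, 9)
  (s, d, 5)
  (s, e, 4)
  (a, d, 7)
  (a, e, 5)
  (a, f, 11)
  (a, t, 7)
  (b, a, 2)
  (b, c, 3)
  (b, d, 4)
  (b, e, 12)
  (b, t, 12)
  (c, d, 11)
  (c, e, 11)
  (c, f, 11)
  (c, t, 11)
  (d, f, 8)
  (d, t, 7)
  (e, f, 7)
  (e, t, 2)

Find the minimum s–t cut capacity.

19

Augment s→a→t: bottleneck 3, flow now 3.
Augment s→b→t: bottleneck 9, flow now 12.
Augment s→d→t: bottleneck 5, flow now 17.
Augment s→e→t: bottleneck 2, flow now 19.
No augmenting path remains; maximum flow = 19.
By max-flow min-cut, the minimum cut capacity equals the max flow.
In the residual graph, reachable from s: {s, e, f}.
Min-cut edges: s→a (3), s→b (9), s→d (5), e→t (2); capacity 3 + 9 + 5 + 2 = 19.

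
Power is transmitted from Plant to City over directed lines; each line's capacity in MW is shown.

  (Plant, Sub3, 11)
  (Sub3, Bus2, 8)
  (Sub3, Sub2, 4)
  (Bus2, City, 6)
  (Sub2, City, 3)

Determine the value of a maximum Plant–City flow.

Augment Plant→Sub3→Bus2→City: bottleneck 6, flow now 6.
Augment Plant→Sub3→Sub2→City: bottleneck 3, flow now 9.
No augmenting path remains; maximum flow = 9.
In the residual graph, reachable from Plant: {Plant, Sub3, Bus2, Sub2}.
Min-cut edges: Bus2→City (6), Sub2→City (3); capacity 6 + 3 = 9.
This cut is saturated, so no flow can exceed 9.

9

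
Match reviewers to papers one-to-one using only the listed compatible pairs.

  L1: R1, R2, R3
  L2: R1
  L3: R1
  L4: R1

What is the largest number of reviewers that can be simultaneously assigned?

Unit-capacity flow: source→left, listed edges, right→sink; max matching = max flow.
Augmenting path L1→R1 (+1); matched 1.
Augmenting path L2→R1→L1→R2 (+1); matched 2.
No augmenting path remains; maximum matching = 2.
König certificate: {L1, R1} is a vertex cover of size 2 (every listed pair touches it), so no matching can be larger.

2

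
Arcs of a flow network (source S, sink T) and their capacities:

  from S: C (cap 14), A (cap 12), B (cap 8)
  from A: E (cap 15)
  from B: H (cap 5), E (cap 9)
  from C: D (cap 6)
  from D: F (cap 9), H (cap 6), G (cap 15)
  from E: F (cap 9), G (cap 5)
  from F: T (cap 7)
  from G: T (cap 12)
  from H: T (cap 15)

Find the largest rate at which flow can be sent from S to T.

Augment S→B→H→T: bottleneck 5, flow now 5.
Augment S→A→E→F→T: bottleneck 7, flow now 12.
Augment S→A→E→G→T: bottleneck 5, flow now 17.
Augment S→C→D→G→T: bottleneck 6, flow now 23.
No augmenting path remains; maximum flow = 23.
In the residual graph, reachable from S: {S, A, B, C, E, F}.
Min-cut edges: B→H (5), C→D (6), E→G (5), F→T (7); capacity 5 + 6 + 5 + 7 = 23.
This cut is saturated, so no flow can exceed 23.

23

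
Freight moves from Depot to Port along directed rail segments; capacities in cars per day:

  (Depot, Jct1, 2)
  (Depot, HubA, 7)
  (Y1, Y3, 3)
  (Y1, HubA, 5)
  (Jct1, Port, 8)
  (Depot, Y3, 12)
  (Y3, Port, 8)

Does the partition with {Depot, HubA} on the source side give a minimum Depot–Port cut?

Given cut capacity: 12 + 2 = 14.
Augment Depot→Y3→Port: bottleneck 8, flow now 8.
Augment Depot→Jct1→Port: bottleneck 2, flow now 10.
No augmenting path remains; maximum flow = 10.
In the residual graph, reachable from Depot: {Depot, HubA, Y3}.
Min-cut edges: Depot→Jct1 (2), Y3→Port (8); capacity 2 + 8 = 10.
Cut capacity 14 exceeds the max flow 10, so it is not minimum.

No — its capacity is 14, but the minimum cut has capacity 10.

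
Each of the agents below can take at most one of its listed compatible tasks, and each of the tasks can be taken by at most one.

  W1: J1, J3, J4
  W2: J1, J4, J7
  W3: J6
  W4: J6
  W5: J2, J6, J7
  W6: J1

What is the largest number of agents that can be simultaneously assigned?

5

Unit-capacity flow: source→left, listed edges, right→sink; max matching = max flow.
Augmenting path W1→J1 (+1); matched 1.
Augmenting path W2→J4 (+1); matched 2.
Augmenting path W3→J6 (+1); matched 3.
Augmenting path W5→J2 (+1); matched 4.
Augmenting path W6→J1→W1→J3 (+1); matched 5.
No augmenting path remains; maximum matching = 5.
König certificate: {W1, W2, W5, W6, J6} is a vertex cover of size 5 (every listed pair touches it), so no matching can be larger.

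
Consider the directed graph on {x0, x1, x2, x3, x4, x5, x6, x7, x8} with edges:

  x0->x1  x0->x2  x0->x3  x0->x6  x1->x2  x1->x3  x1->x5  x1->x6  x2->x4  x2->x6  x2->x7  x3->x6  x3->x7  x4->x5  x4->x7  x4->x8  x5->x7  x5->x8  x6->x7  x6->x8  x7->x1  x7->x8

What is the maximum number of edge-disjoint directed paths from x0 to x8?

Assign every edge capacity 1; by Menger, the answer equals the max flow.
Path x0→x6→x8 (+1); total 1.
Path x0→x1→x5→x8 (+1); total 2.
Path x0→x2→x4→x8 (+1); total 3.
Path x0→x3→x7→x8 (+1); total 4.
No residual x0→x8 path; max flow = 4.
Certifying cut of size 4: {x0→x1, x0→x2, x0→x3, x0→x6}.

4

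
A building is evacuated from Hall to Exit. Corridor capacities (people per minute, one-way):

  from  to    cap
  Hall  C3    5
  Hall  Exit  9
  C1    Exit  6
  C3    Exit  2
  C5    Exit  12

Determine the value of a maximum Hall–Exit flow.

11

Augment Hall→Exit: bottleneck 9, flow now 9.
Augment Hall→C3→Exit: bottleneck 2, flow now 11.
No augmenting path remains; maximum flow = 11.
In the residual graph, reachable from Hall: {Hall, C3}.
Min-cut edges: Hall→Exit (9), C3→Exit (2); capacity 9 + 2 = 11.
This cut is saturated, so no flow can exceed 11.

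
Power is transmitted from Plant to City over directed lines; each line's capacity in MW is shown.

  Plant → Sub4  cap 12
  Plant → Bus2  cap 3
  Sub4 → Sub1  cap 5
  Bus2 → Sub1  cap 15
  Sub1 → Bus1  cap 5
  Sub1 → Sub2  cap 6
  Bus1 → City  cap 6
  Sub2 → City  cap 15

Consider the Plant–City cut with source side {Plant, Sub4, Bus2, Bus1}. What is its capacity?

26

Edges leaving {Plant, Sub4, Bus2, Bus1}: Sub4→Sub1 (5), Bus2→Sub1 (15), Bus1→City (6).
Cut capacity = 5 + 15 + 6 = 26.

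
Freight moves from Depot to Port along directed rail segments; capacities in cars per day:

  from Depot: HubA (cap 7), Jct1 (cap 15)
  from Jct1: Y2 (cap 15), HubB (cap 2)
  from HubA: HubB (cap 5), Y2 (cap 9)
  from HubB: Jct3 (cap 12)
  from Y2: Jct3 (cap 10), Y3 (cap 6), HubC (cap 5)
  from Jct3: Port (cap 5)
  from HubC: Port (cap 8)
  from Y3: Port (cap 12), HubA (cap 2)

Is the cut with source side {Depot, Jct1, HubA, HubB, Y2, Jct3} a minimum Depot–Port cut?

Given cut capacity: 5 + 6 + 5 = 16.
Augment Depot→Jct1→HubB→Jct3→Port: bottleneck 2, flow now 2.
Augment Depot→Jct1→Y2→Jct3→Port: bottleneck 3, flow now 5.
Augment Depot→Jct1→Y2→HubC→Port: bottleneck 5, flow now 10.
Augment Depot→Jct1→Y2→Y3→Port: bottleneck 5, flow now 15.
Augment Depot→HubA→Y2→Y3→Port: bottleneck 1, flow now 16.
No augmenting path remains; maximum flow = 16.
Cut capacity 16 equals the max flow, so it is a minimum cut.

Yes — it is a minimum cut (capacity 16).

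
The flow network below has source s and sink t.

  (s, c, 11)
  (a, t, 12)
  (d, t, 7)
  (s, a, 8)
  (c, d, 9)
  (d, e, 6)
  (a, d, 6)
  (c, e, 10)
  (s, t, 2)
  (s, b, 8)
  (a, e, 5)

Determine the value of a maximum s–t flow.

17

Augment s→t: bottleneck 2, flow now 2.
Augment s→a→t: bottleneck 8, flow now 10.
Augment s→c→d→t: bottleneck 7, flow now 17.
No augmenting path remains; maximum flow = 17.
In the residual graph, reachable from s: {s, b, c, d, e}.
Min-cut edges: s→a (8), s→t (2), d→t (7); capacity 8 + 2 + 7 = 17.
This cut is saturated, so no flow can exceed 17.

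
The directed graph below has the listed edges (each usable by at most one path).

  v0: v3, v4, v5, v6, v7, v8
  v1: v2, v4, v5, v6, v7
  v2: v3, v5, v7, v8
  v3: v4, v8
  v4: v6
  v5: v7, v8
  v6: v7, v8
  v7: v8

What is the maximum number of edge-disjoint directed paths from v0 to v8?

5

Assign every edge capacity 1; by Menger, the answer equals the max flow.
Path v0→v8 (+1); total 1.
Path v0→v3→v8 (+1); total 2.
Path v0→v5→v8 (+1); total 3.
Path v0→v6→v8 (+1); total 4.
Path v0→v7→v8 (+1); total 5.
No residual v0→v8 path; max flow = 5.
Certifying cut of size 5: {v0→v3, v0→v5, v0→v8, v6→v8, v7→v8}.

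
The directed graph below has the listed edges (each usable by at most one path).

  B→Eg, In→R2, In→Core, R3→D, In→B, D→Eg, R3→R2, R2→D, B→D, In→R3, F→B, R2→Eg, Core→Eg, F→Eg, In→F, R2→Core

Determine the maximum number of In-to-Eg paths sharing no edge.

Assign every edge capacity 1; by Menger, the answer equals the max flow.
Path In→B→Eg (+1); total 1.
Path In→R2→Eg (+1); total 2.
Path In→Core→Eg (+1); total 3.
Path In→F→Eg (+1); total 4.
Path In→R3→D→Eg (+1); total 5.
No residual In→Eg path; max flow = 5.
Certifying cut of size 5: {In→B, In→Core, In→F, In→R2, In→R3}.

5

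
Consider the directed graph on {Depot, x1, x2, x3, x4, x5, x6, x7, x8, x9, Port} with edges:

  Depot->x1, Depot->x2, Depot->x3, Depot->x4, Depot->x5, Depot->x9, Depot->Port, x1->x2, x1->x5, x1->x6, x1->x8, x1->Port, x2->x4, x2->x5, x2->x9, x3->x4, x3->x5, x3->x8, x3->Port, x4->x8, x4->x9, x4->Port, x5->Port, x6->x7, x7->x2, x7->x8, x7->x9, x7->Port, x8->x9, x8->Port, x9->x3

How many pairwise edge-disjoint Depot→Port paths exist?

Assign every edge capacity 1; by Menger, the answer equals the max flow.
Path Depot→Port (+1); total 1.
Path Depot→x1→Port (+1); total 2.
Path Depot→x3→Port (+1); total 3.
Path Depot→x4→Port (+1); total 4.
Path Depot→x5→Port (+1); total 5.
Path Depot→x2→x4→x8→Port (+1); total 6.
No residual Depot→Port path; max flow = 6.
Certifying cut of size 6: {Depot→Port, Depot→x1, x3→Port, x4→Port, x5→Port, x8→Port}.

6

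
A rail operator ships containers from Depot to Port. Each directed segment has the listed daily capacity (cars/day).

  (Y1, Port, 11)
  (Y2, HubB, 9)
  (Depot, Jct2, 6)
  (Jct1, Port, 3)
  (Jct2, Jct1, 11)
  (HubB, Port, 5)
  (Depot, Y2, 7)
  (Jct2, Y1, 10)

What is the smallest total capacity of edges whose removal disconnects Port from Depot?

11

Augment Depot→Y2→HubB→Port: bottleneck 5, flow now 5.
Augment Depot→Jct2→Jct1→Port: bottleneck 3, flow now 8.
Augment Depot→Jct2→Y1→Port: bottleneck 3, flow now 11.
No augmenting path remains; maximum flow = 11.
By max-flow min-cut, the minimum cut capacity equals the max flow.
In the residual graph, reachable from Depot: {Depot, Y2, HubB}.
Min-cut edges: Depot→Jct2 (6), HubB→Port (5); capacity 6 + 5 = 11.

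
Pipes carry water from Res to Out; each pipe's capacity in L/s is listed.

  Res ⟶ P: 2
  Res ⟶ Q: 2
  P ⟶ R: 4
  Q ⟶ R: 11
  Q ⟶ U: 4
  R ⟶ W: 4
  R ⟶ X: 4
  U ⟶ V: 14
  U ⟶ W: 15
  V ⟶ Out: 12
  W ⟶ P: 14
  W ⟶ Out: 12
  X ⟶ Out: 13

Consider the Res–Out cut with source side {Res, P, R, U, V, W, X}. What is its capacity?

Edges leaving {Res, P, R, U, V, W, X}: Res→Q (2), V→Out (12), W→Out (12), X→Out (13).
Cut capacity = 2 + 12 + 12 + 13 = 39.

39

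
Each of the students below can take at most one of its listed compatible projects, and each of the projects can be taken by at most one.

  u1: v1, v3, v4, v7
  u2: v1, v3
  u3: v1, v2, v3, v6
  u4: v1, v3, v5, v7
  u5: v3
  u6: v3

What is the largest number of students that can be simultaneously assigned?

Unit-capacity flow: source→left, listed edges, right→sink; max matching = max flow.
Augmenting path u1→v1 (+1); matched 1.
Augmenting path u2→v3 (+1); matched 2.
Augmenting path u3→v2 (+1); matched 3.
Augmenting path u4→v5 (+1); matched 4.
Augmenting path u5→v3→u2→v1→u1→v4 (+1); matched 5.
No augmenting path remains; maximum matching = 5.
König certificate: {u1, u2, u3, u4, v3} is a vertex cover of size 5 (every listed pair touches it), so no matching can be larger.

5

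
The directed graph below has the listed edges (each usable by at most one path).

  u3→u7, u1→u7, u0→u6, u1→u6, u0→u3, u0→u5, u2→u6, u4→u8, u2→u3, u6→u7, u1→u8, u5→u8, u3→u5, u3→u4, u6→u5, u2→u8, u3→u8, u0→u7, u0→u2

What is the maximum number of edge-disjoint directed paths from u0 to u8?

Assign every edge capacity 1; by Menger, the answer equals the max flow.
Path u0→u2→u8 (+1); total 1.
Path u0→u3→u8 (+1); total 2.
Path u0→u5→u8 (+1); total 3.
No residual u0→u8 path; max flow = 3.
Certifying cut of size 3: {u0→u2, u0→u3, u5→u8}.

3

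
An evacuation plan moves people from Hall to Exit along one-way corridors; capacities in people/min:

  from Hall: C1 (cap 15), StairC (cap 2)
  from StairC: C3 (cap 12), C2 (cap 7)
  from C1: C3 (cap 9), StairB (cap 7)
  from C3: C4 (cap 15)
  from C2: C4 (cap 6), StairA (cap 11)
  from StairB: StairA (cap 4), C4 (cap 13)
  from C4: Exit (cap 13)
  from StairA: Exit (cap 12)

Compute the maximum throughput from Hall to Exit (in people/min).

17

Augment Hall→StairC→C3→C4→Exit: bottleneck 2, flow now 2.
Augment Hall→C1→C3→C4→Exit: bottleneck 9, flow now 11.
Augment Hall→C1→StairB→C4→Exit: bottleneck 2, flow now 13.
Augment Hall→C1→StairB→StairA→Exit: bottleneck 4, flow now 17.
No augmenting path remains; maximum flow = 17.
In the residual graph, reachable from Hall: {Hall}.
Min-cut edges: Hall→StairC (2), Hall→C1 (15); capacity 2 + 15 = 17.
This cut is saturated, so no flow can exceed 17.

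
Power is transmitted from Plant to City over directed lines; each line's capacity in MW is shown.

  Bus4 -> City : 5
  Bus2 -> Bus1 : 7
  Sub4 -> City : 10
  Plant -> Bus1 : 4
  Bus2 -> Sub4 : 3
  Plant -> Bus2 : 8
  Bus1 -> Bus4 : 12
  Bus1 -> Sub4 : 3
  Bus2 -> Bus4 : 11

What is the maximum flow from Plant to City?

Augment Plant→Bus1→Sub4→City: bottleneck 3, flow now 3.
Augment Plant→Bus1→Bus4→City: bottleneck 1, flow now 4.
Augment Plant→Bus2→Sub4→City: bottleneck 3, flow now 7.
Augment Plant→Bus2→Bus4→City: bottleneck 4, flow now 11.
No augmenting path remains; maximum flow = 11.
In the residual graph, reachable from Plant: {Plant, Bus1, Bus2, Bus4}.
Min-cut edges: Bus1→Sub4 (3), Bus2→Sub4 (3), Bus4→City (5); capacity 3 + 3 + 5 = 11.
This cut is saturated, so no flow can exceed 11.

11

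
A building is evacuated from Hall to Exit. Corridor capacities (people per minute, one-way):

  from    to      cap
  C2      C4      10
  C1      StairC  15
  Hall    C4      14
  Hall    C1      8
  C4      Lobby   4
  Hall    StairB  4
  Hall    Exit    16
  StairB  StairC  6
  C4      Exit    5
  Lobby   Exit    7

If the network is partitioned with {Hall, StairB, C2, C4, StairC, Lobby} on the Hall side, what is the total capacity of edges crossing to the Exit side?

Edges leaving {Hall, StairB, C2, C4, StairC, Lobby}: Hall→C1 (8), Hall→Exit (16), C4→Exit (5), Lobby→Exit (7).
Cut capacity = 8 + 16 + 5 + 7 = 36.

36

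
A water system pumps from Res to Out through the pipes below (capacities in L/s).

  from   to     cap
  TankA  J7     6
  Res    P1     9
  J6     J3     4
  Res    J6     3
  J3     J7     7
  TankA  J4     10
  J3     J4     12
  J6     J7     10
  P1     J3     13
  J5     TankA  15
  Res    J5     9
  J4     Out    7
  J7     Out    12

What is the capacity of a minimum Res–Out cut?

19

Augment Res→J6→J7→Out: bottleneck 3, flow now 3.
Augment Res→P1→J3→J7→Out: bottleneck 7, flow now 10.
Augment Res→P1→J3→J4→Out: bottleneck 2, flow now 12.
Augment Res→J5→TankA→J7→Out: bottleneck 2, flow now 14.
Augment Res→J5→TankA→J4→Out: bottleneck 5, flow now 19.
No augmenting path remains; maximum flow = 19.
By max-flow min-cut, the minimum cut capacity equals the max flow.
In the residual graph, reachable from Res: {Res, P1, J5, J6, J3, TankA, J7, J4}.
Min-cut edges: J7→Out (12), J4→Out (7); capacity 12 + 7 = 19.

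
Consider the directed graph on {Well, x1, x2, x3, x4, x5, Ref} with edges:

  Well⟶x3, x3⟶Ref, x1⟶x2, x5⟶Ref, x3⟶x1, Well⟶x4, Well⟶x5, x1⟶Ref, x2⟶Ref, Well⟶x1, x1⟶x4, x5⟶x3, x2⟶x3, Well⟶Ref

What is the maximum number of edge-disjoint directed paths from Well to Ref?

Assign every edge capacity 1; by Menger, the answer equals the max flow.
Path Well→Ref (+1); total 1.
Path Well→x1→Ref (+1); total 2.
Path Well→x3→Ref (+1); total 3.
Path Well→x5→Ref (+1); total 4.
No residual Well→Ref path; max flow = 4.
Certifying cut of size 4: {Well→Ref, Well→x1, Well→x3, Well→x5}.

4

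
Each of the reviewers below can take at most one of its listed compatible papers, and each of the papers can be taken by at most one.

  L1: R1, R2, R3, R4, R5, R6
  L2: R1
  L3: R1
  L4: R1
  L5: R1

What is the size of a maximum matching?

2

Unit-capacity flow: source→left, listed edges, right→sink; max matching = max flow.
Augmenting path L1→R1 (+1); matched 1.
Augmenting path L2→R1→L1→R2 (+1); matched 2.
No augmenting path remains; maximum matching = 2.
König certificate: {L1, R1} is a vertex cover of size 2 (every listed pair touches it), so no matching can be larger.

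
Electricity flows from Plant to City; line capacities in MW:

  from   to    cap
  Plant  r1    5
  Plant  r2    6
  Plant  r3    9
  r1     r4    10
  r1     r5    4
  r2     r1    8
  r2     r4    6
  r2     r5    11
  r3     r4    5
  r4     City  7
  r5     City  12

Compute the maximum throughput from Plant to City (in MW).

Augment Plant→r1→r4→City: bottleneck 5, flow now 5.
Augment Plant→r2→r4→City: bottleneck 2, flow now 7.
Augment Plant→r2→r5→City: bottleneck 4, flow now 11.
Augment Plant→r3→r4→r1→r5→City: bottleneck 4, flow now 15. (uses reverse residual edge)
Augment Plant→r3→r4→r2→r5→City: bottleneck 1, flow now 16. (uses reverse residual edge)
No augmenting path remains; maximum flow = 16.
In the residual graph, reachable from Plant: {Plant, r3}.
Min-cut edges: Plant→r1 (5), Plant→r2 (6), r3→r4 (5); capacity 5 + 6 + 5 = 16.
This cut is saturated, so no flow can exceed 16.

16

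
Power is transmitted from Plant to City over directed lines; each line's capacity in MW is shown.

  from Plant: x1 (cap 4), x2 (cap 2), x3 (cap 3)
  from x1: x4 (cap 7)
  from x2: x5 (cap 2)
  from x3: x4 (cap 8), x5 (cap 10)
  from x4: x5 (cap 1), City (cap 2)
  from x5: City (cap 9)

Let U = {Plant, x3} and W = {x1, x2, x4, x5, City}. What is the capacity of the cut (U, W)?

Edges leaving {Plant, x3}: Plant→x1 (4), Plant→x2 (2), x3→x4 (8), x3→x5 (10).
Cut capacity = 4 + 2 + 8 + 10 = 24.

24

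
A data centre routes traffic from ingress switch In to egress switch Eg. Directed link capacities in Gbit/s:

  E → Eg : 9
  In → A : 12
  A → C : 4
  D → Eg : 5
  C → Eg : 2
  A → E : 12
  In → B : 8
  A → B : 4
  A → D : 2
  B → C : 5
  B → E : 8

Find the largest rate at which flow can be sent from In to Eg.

Augment In→A→C→Eg: bottleneck 2, flow now 2.
Augment In→A→D→Eg: bottleneck 2, flow now 4.
Augment In→A→E→Eg: bottleneck 8, flow now 12.
Augment In→B→E→Eg: bottleneck 1, flow now 13.
No augmenting path remains; maximum flow = 13.
In the residual graph, reachable from In: {In, A, B, C, E}.
Min-cut edges: A→D (2), C→Eg (2), E→Eg (9); capacity 2 + 2 + 9 = 13.
This cut is saturated, so no flow can exceed 13.

13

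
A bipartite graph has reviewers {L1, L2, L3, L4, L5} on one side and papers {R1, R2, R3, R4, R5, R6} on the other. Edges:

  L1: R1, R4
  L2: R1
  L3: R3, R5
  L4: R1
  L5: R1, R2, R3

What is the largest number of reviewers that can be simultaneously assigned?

4

Unit-capacity flow: source→left, listed edges, right→sink; max matching = max flow.
Augmenting path L1→R1 (+1); matched 1.
Augmenting path L3→R3 (+1); matched 2.
Augmenting path L5→R2 (+1); matched 3.
Augmenting path L2→R1→L1→R4 (+1); matched 4.
No augmenting path remains; maximum matching = 4.
König certificate: {L1, L3, L5, R1} is a vertex cover of size 4 (every listed pair touches it), so no matching can be larger.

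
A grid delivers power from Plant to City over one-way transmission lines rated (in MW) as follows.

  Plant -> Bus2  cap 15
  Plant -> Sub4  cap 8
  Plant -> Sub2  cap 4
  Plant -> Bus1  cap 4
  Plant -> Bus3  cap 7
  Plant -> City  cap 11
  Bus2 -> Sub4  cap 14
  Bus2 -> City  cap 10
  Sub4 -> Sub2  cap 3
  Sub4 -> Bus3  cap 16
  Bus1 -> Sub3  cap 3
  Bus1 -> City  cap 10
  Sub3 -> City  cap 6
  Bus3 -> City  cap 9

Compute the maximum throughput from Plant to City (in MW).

34

Augment Plant→City: bottleneck 11, flow now 11.
Augment Plant→Bus2→City: bottleneck 10, flow now 21.
Augment Plant→Bus1→City: bottleneck 4, flow now 25.
Augment Plant→Bus3→City: bottleneck 7, flow now 32.
Augment Plant→Sub4→Bus3→City: bottleneck 2, flow now 34.
No augmenting path remains; maximum flow = 34.
In the residual graph, reachable from Plant: {Plant, Bus2, Sub4, Sub2, Bus3}.
Min-cut edges: Plant→Bus1 (4), Plant→City (11), Bus2→City (10), Bus3→City (9); capacity 4 + 11 + 10 + 9 = 34.
This cut is saturated, so no flow can exceed 34.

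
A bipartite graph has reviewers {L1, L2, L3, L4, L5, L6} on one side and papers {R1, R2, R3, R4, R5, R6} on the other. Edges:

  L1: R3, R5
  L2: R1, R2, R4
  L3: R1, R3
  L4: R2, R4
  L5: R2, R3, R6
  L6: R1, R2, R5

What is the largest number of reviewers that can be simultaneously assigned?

Unit-capacity flow: source→left, listed edges, right→sink; max matching = max flow.
Augmenting path L1→R3 (+1); matched 1.
Augmenting path L2→R1 (+1); matched 2.
Augmenting path L4→R2 (+1); matched 3.
Augmenting path L5→R6 (+1); matched 4.
Augmenting path L6→R5 (+1); matched 5.
Augmenting path L3→R1→L2→R4 (+1); matched 6.
No augmenting path remains; maximum matching = 6.
König certificate: {L1, L2, L3, L4, L5, L6} is a vertex cover of size 6 (every listed pair touches it), so no matching can be larger.

6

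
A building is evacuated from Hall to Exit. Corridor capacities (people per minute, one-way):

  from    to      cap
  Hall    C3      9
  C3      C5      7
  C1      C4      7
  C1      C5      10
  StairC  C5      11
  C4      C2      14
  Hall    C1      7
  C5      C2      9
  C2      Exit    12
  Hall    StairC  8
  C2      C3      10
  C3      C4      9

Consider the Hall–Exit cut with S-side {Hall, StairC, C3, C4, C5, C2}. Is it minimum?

Given cut capacity: 7 + 12 = 19.
Augment Hall→StairC→C5→C2→Exit: bottleneck 8, flow now 8.
Augment Hall→C1→C4→C2→Exit: bottleneck 4, flow now 12.
No augmenting path remains; maximum flow = 12.
In the residual graph, reachable from Hall: {Hall, StairC, C1, C3, C4, C5, C2}.
Min-cut edges: C2→Exit (12); capacity 12 = 12.
Cut capacity 19 exceeds the max flow 12, so it is not minimum.

No — its capacity is 19, but the minimum cut has capacity 12.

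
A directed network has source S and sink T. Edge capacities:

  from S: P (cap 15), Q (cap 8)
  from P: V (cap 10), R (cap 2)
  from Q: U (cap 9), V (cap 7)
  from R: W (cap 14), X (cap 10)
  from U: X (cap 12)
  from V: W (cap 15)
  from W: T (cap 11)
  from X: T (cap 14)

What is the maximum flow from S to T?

20

Augment S→P→R→W→T: bottleneck 2, flow now 2.
Augment S→P→V→W→T: bottleneck 9, flow now 11.
Augment S→Q→U→X→T: bottleneck 8, flow now 19.
Augment S→P→V→W→R→X→T: bottleneck 1, flow now 20. (uses reverse residual edge)
No augmenting path remains; maximum flow = 20.
In the residual graph, reachable from S: {S, P}.
Min-cut edges: S→Q (8), P→R (2), P→V (10); capacity 8 + 2 + 10 = 20.
This cut is saturated, so no flow can exceed 20.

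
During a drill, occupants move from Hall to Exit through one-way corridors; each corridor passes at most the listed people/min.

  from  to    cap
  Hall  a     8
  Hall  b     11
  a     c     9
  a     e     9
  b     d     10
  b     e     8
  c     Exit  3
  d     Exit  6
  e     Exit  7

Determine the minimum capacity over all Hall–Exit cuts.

16

Augment Hall→a→c→Exit: bottleneck 3, flow now 3.
Augment Hall→a→e→Exit: bottleneck 5, flow now 8.
Augment Hall→b→d→Exit: bottleneck 6, flow now 14.
Augment Hall→b→e→Exit: bottleneck 2, flow now 16.
No augmenting path remains; maximum flow = 16.
By max-flow min-cut, the minimum cut capacity equals the max flow.
In the residual graph, reachable from Hall: {Hall, a, b, c, d, e}.
Min-cut edges: c→Exit (3), d→Exit (6), e→Exit (7); capacity 3 + 6 + 7 = 16.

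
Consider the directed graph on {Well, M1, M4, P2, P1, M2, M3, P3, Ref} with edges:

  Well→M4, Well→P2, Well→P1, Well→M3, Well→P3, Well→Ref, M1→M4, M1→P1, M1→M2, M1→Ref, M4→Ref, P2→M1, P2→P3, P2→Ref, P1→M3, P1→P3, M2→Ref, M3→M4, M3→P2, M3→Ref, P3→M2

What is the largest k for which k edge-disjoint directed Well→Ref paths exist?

Assign every edge capacity 1; by Menger, the answer equals the max flow.
Path Well→Ref (+1); total 1.
Path Well→M4→Ref (+1); total 2.
Path Well→P2→Ref (+1); total 3.
Path Well→M3→Ref (+1); total 4.
Path Well→P3→M2→Ref (+1); total 5.
Path Well→P1→M3→P2→M1→Ref (+1); total 6.
No residual Well→Ref path; max flow = 6.
Certifying cut of size 6: {Well→M3, Well→M4, Well→P1, Well→P2, Well→P3, Well→Ref}.

6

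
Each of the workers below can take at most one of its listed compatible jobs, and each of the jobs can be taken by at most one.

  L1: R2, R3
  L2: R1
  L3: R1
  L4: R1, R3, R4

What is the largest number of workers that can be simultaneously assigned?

Unit-capacity flow: source→left, listed edges, right→sink; max matching = max flow.
Augmenting path L1→R2 (+1); matched 1.
Augmenting path L2→R1 (+1); matched 2.
Augmenting path L4→R3 (+1); matched 3.
No augmenting path remains; maximum matching = 3.
König certificate: {L1, L4, R1} is a vertex cover of size 3 (every listed pair touches it), so no matching can be larger.

3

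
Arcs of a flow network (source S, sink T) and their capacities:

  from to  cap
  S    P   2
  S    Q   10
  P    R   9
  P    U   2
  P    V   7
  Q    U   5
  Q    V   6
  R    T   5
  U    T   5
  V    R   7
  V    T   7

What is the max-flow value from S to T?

12

Augment S→P→R→T: bottleneck 2, flow now 2.
Augment S→Q→U→T: bottleneck 5, flow now 7.
Augment S→Q→V→T: bottleneck 5, flow now 12.
No augmenting path remains; maximum flow = 12.
In the residual graph, reachable from S: {S}.
Min-cut edges: S→P (2), S→Q (10); capacity 2 + 10 = 12.
This cut is saturated, so no flow can exceed 12.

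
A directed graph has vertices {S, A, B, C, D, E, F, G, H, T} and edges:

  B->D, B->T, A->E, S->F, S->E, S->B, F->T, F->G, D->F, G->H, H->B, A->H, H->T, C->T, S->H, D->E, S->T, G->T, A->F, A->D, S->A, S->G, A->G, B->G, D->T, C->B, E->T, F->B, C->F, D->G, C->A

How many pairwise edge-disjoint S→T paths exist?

Assign every edge capacity 1; by Menger, the answer equals the max flow.
Path S→T (+1); total 1.
Path S→B→T (+1); total 2.
Path S→E→T (+1); total 3.
Path S→F→T (+1); total 4.
Path S→G→T (+1); total 5.
Path S→H→T (+1); total 6.
Path S→A→D→T (+1); total 7.
No residual S→T path; max flow = 7.
Certifying cut of size 7: {S→A, S→B, S→E, S→F, S→G, S→H, S→T}.

7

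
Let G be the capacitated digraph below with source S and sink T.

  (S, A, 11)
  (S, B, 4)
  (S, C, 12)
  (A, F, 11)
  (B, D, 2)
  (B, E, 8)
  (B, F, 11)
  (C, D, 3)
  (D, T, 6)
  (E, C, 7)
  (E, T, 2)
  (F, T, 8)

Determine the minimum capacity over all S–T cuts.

Augment S→A→F→T: bottleneck 8, flow now 8.
Augment S→B→D→T: bottleneck 2, flow now 10.
Augment S→B→E→T: bottleneck 2, flow now 12.
Augment S→C→D→T: bottleneck 3, flow now 15.
No augmenting path remains; maximum flow = 15.
By max-flow min-cut, the minimum cut capacity equals the max flow.
In the residual graph, reachable from S: {S, A, C, F}.
Min-cut edges: S→B (4), C→D (3), F→T (8); capacity 4 + 3 + 8 = 15.

15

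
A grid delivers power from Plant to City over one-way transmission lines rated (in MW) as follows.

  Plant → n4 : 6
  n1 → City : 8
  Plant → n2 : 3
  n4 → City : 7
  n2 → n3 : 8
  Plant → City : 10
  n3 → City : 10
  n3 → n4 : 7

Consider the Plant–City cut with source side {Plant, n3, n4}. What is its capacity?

Edges leaving {Plant, n3, n4}: Plant→n2 (3), Plant→City (10), n3→City (10), n4→City (7).
Cut capacity = 3 + 10 + 10 + 7 = 30.

30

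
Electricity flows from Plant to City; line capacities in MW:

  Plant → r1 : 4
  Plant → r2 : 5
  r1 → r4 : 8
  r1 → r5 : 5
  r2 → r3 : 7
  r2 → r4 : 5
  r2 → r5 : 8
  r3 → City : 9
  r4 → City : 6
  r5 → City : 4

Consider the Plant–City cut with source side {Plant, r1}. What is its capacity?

18

Edges leaving {Plant, r1}: Plant→r2 (5), r1→r4 (8), r1→r5 (5).
Cut capacity = 5 + 8 + 5 = 18.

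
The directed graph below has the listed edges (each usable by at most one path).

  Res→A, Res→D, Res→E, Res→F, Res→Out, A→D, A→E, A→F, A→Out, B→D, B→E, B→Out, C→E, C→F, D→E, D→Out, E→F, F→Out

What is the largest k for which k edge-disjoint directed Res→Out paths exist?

Assign every edge capacity 1; by Menger, the answer equals the max flow.
Path Res→Out (+1); total 1.
Path Res→A→Out (+1); total 2.
Path Res→D→Out (+1); total 3.
Path Res→F→Out (+1); total 4.
No residual Res→Out path; max flow = 4.
Certifying cut of size 4: {F→Out, Res→A, Res→D, Res→Out}.

4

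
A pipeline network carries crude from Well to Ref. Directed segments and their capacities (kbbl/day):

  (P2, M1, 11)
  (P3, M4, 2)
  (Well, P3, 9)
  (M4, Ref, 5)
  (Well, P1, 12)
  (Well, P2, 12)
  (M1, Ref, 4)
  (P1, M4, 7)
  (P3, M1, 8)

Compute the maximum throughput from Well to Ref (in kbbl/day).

Augment Well→P2→M1→Ref: bottleneck 4, flow now 4.
Augment Well→P3→M4→Ref: bottleneck 2, flow now 6.
Augment Well→P1→M4→Ref: bottleneck 3, flow now 9.
No augmenting path remains; maximum flow = 9.
In the residual graph, reachable from Well: {Well, P2, P3, P1, M4, M1}.
Min-cut edges: M4→Ref (5), M1→Ref (4); capacity 5 + 4 = 9.
This cut is saturated, so no flow can exceed 9.

9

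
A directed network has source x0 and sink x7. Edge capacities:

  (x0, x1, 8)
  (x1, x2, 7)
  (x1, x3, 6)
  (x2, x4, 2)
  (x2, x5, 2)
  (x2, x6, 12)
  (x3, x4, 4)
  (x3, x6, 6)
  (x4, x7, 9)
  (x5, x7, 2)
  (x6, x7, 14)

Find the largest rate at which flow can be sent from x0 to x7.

8

Augment x0→x1→x2→x4→x7: bottleneck 2, flow now 2.
Augment x0→x1→x2→x5→x7: bottleneck 2, flow now 4.
Augment x0→x1→x2→x6→x7: bottleneck 3, flow now 7.
Augment x0→x1→x3→x4→x7: bottleneck 1, flow now 8.
No augmenting path remains; maximum flow = 8.
In the residual graph, reachable from x0: {x0}.
Min-cut edges: x0→x1 (8); capacity 8 = 8.
This cut is saturated, so no flow can exceed 8.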